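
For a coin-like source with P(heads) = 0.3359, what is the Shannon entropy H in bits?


H = -p*log2(p) - (1-p)*log2(1-p). -0.3359*log2(0.3359) = 0.528672; -0.6641*log2(0.6641) = 0.392169. H = 0.528672 + 0.392169 = 0.9208

0.9208 bits


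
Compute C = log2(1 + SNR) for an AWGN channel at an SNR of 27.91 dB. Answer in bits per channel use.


SNR_linear = 10^(27.91/10) = 618.0164; C = log2(1 + SNR_linear) = log2(1 + 618.0164) = 9.2738

9.2738 bits/channel use


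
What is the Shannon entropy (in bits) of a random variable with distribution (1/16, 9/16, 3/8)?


H = -sum(p_i * log2(p_i)). Terms: -(1/16)*log2(1/16) = 0.250000; -(9/16)*log2(9/16) = 0.466917; -(3/8)*log2(3/8) = 0.530639. H = 0.250000 + 0.466917 + 0.530639 = 1.2476

1.2476 bits


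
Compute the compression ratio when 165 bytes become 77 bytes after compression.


Ratio = original / compressed = 165 / 77 = 2.1429

2.1429


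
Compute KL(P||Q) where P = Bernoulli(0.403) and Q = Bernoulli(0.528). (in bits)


KL = p*log2(p/q) + (1-p)*log2((1-p)/(1-q)) = 0.403*log2(0.403/0.528) + 0.597*log2(0.597/0.472) = 0.0453

0.0453 bits


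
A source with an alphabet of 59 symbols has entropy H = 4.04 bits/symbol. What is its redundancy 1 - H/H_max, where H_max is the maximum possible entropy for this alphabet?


H_max = log2(K) = log2(59) = 5.8826 bits/symbol. Redundancy = 1 - H/H_max = 1 - 4.04/5.8826 = 1 - 0.6868 = 0.3132

0.3132


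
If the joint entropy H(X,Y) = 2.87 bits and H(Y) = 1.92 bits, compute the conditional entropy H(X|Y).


H(X|Y) = H(X,Y) - H(Y) = 2.87 - 1.92 = 0.95

0.95 bits


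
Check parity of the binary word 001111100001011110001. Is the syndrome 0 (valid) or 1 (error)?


Syndrome = XOR of all bits = 0 XOR 0 XOR 1 XOR 1 XOR 1 XOR 1 XOR 1 XOR 0 XOR 0 XOR 0 XOR 0 XOR 1 XOR 0 XOR 1 XOR 1 XOR 1 XOR 1 XOR 0 XOR 0 XOR 0 XOR 1 = 1

1


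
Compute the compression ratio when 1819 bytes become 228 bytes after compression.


Ratio = original / compressed = 1819 / 228 = 7.9781

7.9781


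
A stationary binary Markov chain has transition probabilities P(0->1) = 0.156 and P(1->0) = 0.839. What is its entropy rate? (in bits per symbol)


Stationary distribution: pi_0 = p10/(p01+p10) = 0.8432, pi_1 = 0.1568. Entropy rate H' = pi_0*H(p01) + pi_1*H(p10) = 0.8432*0.6247 + 0.1568*0.6367 = 0.6265

0.6265 bits/symbol


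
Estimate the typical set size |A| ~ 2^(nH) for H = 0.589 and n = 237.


log2|A_typical| = nH = 237 * 0.589 = 139.593, so |A_typical| ~ 2^139.593 = 1.051e+42

1.051e+42


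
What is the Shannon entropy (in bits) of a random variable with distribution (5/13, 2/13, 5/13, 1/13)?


H = -sum(p_i * log2(p_i)). Terms: -(5/13)*log2(5/13) = 0.530197; -(2/13)*log2(2/13) = 0.415452; -(5/13)*log2(5/13) = 0.530197; -(1/13)*log2(1/13) = 0.284649. H = 0.530197 + 0.415452 + 0.530197 + 0.284649 = 1.7605

1.7605 bits


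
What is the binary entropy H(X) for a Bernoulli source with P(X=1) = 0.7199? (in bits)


H = -p*log2(p) - (1-p)*log2(1-p). -0.7199*log2(0.7199) = 0.341327; -0.2801*log2(0.2801) = 0.514260. H = 0.341327 + 0.514260 = 0.8556

0.8556 bits


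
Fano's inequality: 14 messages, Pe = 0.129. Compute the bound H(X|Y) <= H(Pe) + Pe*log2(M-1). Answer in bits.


H(Pe) = -Pe*log2(Pe) - (1-Pe)*log2(1-Pe) = -0.129*log2(0.129) - 0.871*log2(0.871) = 0.381138 + 0.173551 = 0.5547. Pe*log2(M-1) = 0.129*log2(13) = 0.477357. Bound = H(Pe) + Pe*log2(M-1) = 0.381138 + 0.173551 + 0.477357 = 1.032

1.032 bits


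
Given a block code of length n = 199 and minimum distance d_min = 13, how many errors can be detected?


Detection capability = d_min - 1 = 13 - 1 = 12

12 errors


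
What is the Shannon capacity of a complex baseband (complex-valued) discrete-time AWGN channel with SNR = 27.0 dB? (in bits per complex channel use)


SNR_linear = 10^(27.0/10) = 501.1872; C = log2(1 + SNR_linear) = log2(1 + 501.1872) = 8.9721

8.9721 bits/channel use


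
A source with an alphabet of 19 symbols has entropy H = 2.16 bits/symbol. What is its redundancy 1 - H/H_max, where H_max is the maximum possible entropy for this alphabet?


H_max = log2(K) = log2(19) = 4.2479 bits/symbol. Redundancy = 1 - H/H_max = 1 - 2.16/4.2479 = 1 - 0.5085 = 0.4915

0.4915


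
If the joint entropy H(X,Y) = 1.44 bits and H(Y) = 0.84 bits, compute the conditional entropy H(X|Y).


H(X|Y) = H(X,Y) - H(Y) = 1.44 - 0.84 = 0.6

0.6 bits


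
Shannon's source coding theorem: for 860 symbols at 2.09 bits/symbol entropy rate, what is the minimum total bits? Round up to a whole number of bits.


Minimum bits >= n * H = 860 * 2.09 = 1797.4, rounded up to a whole number of bits = 1798

1798 bits


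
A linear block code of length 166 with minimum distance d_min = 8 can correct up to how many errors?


Correction capability = floor((d-1)/2) = floor((8-1)/2) = 3

3 errors


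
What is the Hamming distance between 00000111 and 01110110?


Count differing positions: . ^ ^ ^ . . . ^ = 4 differences

4


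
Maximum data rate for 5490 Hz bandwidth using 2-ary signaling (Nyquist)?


Rate = 2 * B * log2(M) = 2 * 5490 * 1.0 = 10980.0

10980.0 bps


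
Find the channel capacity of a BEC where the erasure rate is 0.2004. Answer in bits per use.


C = 1 - epsilon = 1 - 0.2004 = 0.7996

0.7996 bits


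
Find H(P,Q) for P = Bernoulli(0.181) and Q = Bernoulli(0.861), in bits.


H(P,Q) = -p*log2(q) - (1-p)*log2(1-q). -0.181*log2(0.861) = 0.039081; -0.819*log2(0.139) = 2.331565. H(P,Q) = 0.039081 + 2.331565 = 2.3706

2.3706 bits


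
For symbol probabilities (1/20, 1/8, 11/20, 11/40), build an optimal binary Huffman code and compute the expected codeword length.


Huffman construction (repeatedly merge the two least-probable nodes; each merge adds 1 bit to every symbol beneath it): 1/20 + 1/8 = 7/40; 7/40 + 11/40 = 9/20; 9/20 + 11/20 = 1. Resulting codeword lengths (in the order the probabilities were given): (3, 3, 1, 2). L_avg = sum(p_i * l_i) = 1/20*3 + 1/8*3 + 11/20*1 + 11/40*2 = 13/8 = 1.625

1.625 bits


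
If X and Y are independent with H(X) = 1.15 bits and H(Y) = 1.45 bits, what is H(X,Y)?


For independent variables, H(X,Y) = H(X) + H(Y) = 1.15 + 1.45 = 2.6

2.6 bits


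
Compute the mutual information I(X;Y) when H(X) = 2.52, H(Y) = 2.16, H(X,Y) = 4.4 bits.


I(X;Y) = H(X) + H(Y) - H(X,Y) = 2.52 + 2.16 - 4.4 = 0.28

0.28 bits


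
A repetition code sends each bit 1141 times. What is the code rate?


Rate = k/n = 1/1141

1/1141


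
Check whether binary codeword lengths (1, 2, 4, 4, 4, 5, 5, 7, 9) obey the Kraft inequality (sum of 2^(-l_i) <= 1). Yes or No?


Kraft sum = sum(2^(-l_i)) = 1.0098, need <= 1. Result: violated (a binary prefix-free code with these lengths cannot exist)

No


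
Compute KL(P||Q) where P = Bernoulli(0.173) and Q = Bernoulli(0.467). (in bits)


KL = p*log2(p/q) + (1-p)*log2((1-p)/(1-q)) = 0.173*log2(0.173/0.467) + 0.827*log2(0.827/0.533) = 0.2763

0.2763 bits


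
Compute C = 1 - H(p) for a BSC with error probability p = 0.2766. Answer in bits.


H(p) = -p*log2(p) - (1-p)*log2(1-p) = -0.2766*log2(0.2766) - 0.7234*log2(0.7234) = 0.512852 + 0.337925 = 0.8508. C = 1 - H(p) = 1 - 0.8508 = 0.1492

0.1492 bits


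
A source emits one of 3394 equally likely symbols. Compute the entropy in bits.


H = log2(n) = log2(3394) = 11.7288

11.7288 bits


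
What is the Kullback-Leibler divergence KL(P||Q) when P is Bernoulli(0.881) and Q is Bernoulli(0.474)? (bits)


KL = p*log2(p/q) + (1-p)*log2((1-p)/(1-q)) = 0.881*log2(0.881/0.474) + 0.119*log2(0.119/0.526) = 0.5327

0.5327 bits


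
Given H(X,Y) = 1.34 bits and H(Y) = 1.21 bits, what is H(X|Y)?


H(X|Y) = H(X,Y) - H(Y) = 1.34 - 1.21 = 0.13

0.13 bits


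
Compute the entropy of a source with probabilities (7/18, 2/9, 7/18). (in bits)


H = -sum(p_i * log2(p_i)). Terms: -(7/18)*log2(7/18) = 0.529888; -(2/9)*log2(2/9) = 0.482206; -(7/18)*log2(7/18) = 0.529888. H = 0.529888 + 0.482206 + 0.529888 = 1.542

1.542 bits


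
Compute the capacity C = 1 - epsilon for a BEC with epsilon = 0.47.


C = 1 - epsilon = 1 - 0.47 = 0.53

0.53 bits


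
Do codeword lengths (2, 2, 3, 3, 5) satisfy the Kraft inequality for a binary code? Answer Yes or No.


Kraft sum = sum(2^(-l_i)) = 0.7812, need <= 1. Result: satisfied (a binary prefix-free code with these lengths exists)

Yes


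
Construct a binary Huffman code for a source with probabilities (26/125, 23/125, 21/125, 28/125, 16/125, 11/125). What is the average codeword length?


Huffman construction (repeatedly merge the two least-probable nodes; each merge adds 1 bit to every symbol beneath it): 11/125 + 16/125 = 27/125; 21/125 + 23/125 = 44/125; 26/125 + 27/125 = 53/125; 28/125 + 44/125 = 72/125; 53/125 + 72/125 = 1. Resulting codeword lengths (in the order the probabilities were given): (2, 3, 3, 2, 3, 3). L_avg = sum(p_i * l_i) = 26/125*2 + 23/125*3 + 21/125*3 + 28/125*2 + 16/125*3 + 11/125*3 = 321/125 = 2.568

2.568 bits


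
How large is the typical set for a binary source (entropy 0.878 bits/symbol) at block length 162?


log2|A_typical| = nH = 162 * 0.878 = 142.236, so |A_typical| ~ 2^142.236 = 6.566e+42

6.566e+42


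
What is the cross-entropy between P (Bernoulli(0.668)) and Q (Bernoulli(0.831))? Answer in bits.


H(P,Q) = -p*log2(q) - (1-p)*log2(1-q). -0.668*log2(0.831) = 0.178409; -0.332*log2(0.169) = 0.851548. H(P,Q) = 0.178409 + 0.851548 = 1.03

1.03 bits


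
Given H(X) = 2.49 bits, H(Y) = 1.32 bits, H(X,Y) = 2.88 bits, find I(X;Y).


I(X;Y) = H(X) + H(Y) - H(X,Y) = 2.49 + 1.32 - 2.88 = 0.93

0.93 bits


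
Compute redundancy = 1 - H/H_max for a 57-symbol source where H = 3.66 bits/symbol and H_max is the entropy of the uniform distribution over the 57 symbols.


H_max = log2(K) = log2(57) = 5.8329 bits/symbol. Redundancy = 1 - H/H_max = 1 - 3.66/5.8329 = 1 - 0.6275 = 0.3725

0.3725


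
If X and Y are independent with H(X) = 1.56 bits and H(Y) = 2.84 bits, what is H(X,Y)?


For independent variables, H(X,Y) = H(X) + H(Y) = 1.56 + 2.84 = 4.4

4.4 bits


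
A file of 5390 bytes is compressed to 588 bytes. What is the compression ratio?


Ratio = original / compressed = 5390 / 588 = 9.1667

9.1667


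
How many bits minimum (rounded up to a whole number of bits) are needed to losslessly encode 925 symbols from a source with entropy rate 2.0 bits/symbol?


Minimum bits >= n * H = 925 * 2.0 = 1850.0, rounded up to a whole number of bits = 1850

1850 bits


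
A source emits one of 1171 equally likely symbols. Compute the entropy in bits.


H = log2(n) = log2(1171) = 10.1935

10.1935 bits


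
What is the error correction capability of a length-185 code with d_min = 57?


Correction capability = floor((d-1)/2) = floor((57-1)/2) = 28

28 errors


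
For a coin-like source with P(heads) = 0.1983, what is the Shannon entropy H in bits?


H = -p*log2(p) - (1-p)*log2(1-p). -0.1983*log2(0.1983) = 0.462880; -0.8017*log2(0.8017) = 0.255635. H = 0.462880 + 0.255635 = 0.7185

0.7185 bits


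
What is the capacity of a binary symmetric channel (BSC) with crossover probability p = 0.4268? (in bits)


H(p) = -p*log2(p) - (1-p)*log2(1-p) = -0.4268*log2(0.4268) - 0.5732*log2(0.5732) = 0.524267 + 0.460216 = 0.9845. C = 1 - H(p) = 1 - 0.9845 = 0.0155

0.0155 bits


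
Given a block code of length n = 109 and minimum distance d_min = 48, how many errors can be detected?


Detection capability = d_min - 1 = 48 - 1 = 47

47 errors


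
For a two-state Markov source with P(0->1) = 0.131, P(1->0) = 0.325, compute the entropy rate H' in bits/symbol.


Stationary distribution: pi_0 = p10/(p01+p10) = 0.7127, pi_1 = 0.2873. Entropy rate H' = pi_0*H(p01) + pi_1*H(p10) = 0.7127*0.5602 + 0.2873*0.9097 = 0.6606

0.6606 bits/symbol


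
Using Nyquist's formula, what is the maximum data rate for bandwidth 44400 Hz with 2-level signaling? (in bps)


Rate = 2 * B * log2(M) = 2 * 44400 * 1.0 = 88800.0

88800.0 bps


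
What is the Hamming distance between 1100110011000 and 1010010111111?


Count differing positions: . ^ ^ . ^ . . ^ . . ^ ^ ^ = 7 differences

7


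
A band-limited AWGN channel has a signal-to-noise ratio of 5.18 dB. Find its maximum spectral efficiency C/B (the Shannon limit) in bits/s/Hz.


SNR_linear = 10^(5.18/10) = 3.2961; C/B = log2(1 + SNR_linear) = log2(1 + 3.2961) = 2.103

2.103 bits/s/Hz


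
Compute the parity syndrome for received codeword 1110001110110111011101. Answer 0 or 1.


Syndrome = XOR of all bits = 1 XOR 1 XOR 1 XOR 0 XOR 0 XOR 0 XOR 1 XOR 1 XOR 1 XOR 0 XOR 1 XOR 1 XOR 0 XOR 1 XOR 1 XOR 1 XOR 0 XOR 1 XOR 1 XOR 1 XOR 0 XOR 1 = 1

1


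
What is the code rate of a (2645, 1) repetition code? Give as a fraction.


Rate = k/n = 1/2645

1/2645


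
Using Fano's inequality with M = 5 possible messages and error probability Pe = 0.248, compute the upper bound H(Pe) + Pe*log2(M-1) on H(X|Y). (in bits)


H(Pe) = -Pe*log2(Pe) - (1-Pe)*log2(1-Pe) = -0.248*log2(0.248) - 0.752*log2(0.752) = 0.498874 + 0.309219 = 0.8081. Pe*log2(M-1) = 0.248*log2(4) = 0.496000. Bound = H(Pe) + Pe*log2(M-1) = 0.498874 + 0.309219 + 0.496000 = 1.3041

1.3041 bits


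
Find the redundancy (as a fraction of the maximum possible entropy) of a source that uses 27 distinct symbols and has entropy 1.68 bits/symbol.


H_max = log2(K) = log2(27) = 4.7549 bits/symbol. Redundancy = 1 - H/H_max = 1 - 1.68/4.7549 = 1 - 0.3533 = 0.6467

0.6467


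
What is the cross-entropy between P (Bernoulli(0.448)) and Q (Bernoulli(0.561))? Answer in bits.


H(P,Q) = -p*log2(q) - (1-p)*log2(1-q). -0.448*log2(0.561) = 0.373599; -0.552*log2(0.439) = 0.655614. H(P,Q) = 0.373599 + 0.655614 = 1.0292

1.0292 bits


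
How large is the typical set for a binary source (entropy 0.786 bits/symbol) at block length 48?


log2|A_typical| = nH = 48 * 0.786 = 37.728, so |A_typical| ~ 2^37.728 = 2.276e+11

2.276e+11


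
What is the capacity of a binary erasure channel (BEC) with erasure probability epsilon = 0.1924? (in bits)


C = 1 - epsilon = 1 - 0.1924 = 0.8076

0.8076 bits


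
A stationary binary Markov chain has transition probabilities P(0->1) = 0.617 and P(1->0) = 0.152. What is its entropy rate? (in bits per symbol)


Stationary distribution: pi_0 = p10/(p01+p10) = 0.1977, pi_1 = 0.8023. Entropy rate H' = pi_0*H(p01) + pi_1*H(p10) = 0.1977*0.9601 + 0.8023*0.6148 = 0.6831

0.6831 bits/symbol


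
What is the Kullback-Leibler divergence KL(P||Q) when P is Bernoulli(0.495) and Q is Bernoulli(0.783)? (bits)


KL = p*log2(p/q) + (1-p)*log2((1-p)/(1-q)) = 0.495*log2(0.495/0.783) + 0.505*log2(0.505/0.217) = 0.2879

0.2879 bits


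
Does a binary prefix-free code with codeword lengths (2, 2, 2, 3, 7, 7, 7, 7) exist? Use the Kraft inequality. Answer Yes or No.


Kraft sum = sum(2^(-l_i)) = 0.9062, need <= 1. Result: satisfied (a binary prefix-free code with these lengths exists)

Yes


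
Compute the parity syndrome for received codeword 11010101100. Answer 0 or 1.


Syndrome = XOR of all bits = 1 XOR 1 XOR 0 XOR 1 XOR 0 XOR 1 XOR 0 XOR 1 XOR 1 XOR 0 XOR 0 = 0

0


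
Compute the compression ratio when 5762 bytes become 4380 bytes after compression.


Ratio = original / compressed = 5762 / 4380 = 1.3155

1.3155


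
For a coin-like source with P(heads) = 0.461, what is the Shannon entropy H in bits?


H = -p*log2(p) - (1-p)*log2(1-p). -0.461*log2(0.461) = 0.515011; -0.539*log2(0.539) = 0.480595. H = 0.515011 + 0.480595 = 0.9956

0.9956 bits


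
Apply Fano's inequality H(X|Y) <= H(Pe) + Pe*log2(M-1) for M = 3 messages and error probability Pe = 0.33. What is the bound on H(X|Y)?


H(Pe) = -Pe*log2(Pe) - (1-Pe)*log2(1-Pe) = -0.33*log2(0.33) - 0.67*log2(0.67) = 0.527822 + 0.387104 = 0.9149. Pe*log2(M-1) = 0.33*log2(2) = 0.330000. Bound = H(Pe) + Pe*log2(M-1) = 0.527822 + 0.387104 + 0.330000 = 1.2449

1.2449 bits


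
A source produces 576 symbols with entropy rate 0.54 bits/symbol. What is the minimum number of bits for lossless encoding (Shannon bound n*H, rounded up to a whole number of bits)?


Minimum bits >= n * H = 576 * 0.54 = 311.04, rounded up to a whole number of bits = 312

312 bits


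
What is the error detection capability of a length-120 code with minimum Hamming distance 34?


Detection capability = d_min - 1 = 34 - 1 = 33

33 errors


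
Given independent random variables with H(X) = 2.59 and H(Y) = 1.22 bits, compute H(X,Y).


For independent variables, H(X,Y) = H(X) + H(Y) = 2.59 + 1.22 = 3.81

3.81 bits


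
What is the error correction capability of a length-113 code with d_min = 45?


Correction capability = floor((d-1)/2) = floor((45-1)/2) = 22

22 errors


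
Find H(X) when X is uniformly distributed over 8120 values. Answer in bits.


H = log2(n) = log2(8120) = 12.9873

12.9873 bits


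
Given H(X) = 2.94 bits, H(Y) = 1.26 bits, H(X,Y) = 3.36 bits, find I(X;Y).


I(X;Y) = H(X) + H(Y) - H(X,Y) = 2.94 + 1.26 - 3.36 = 0.84

0.84 bits


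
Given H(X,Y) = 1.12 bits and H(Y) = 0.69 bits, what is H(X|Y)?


H(X|Y) = H(X,Y) - H(Y) = 1.12 - 0.69 = 0.43

0.43 bits


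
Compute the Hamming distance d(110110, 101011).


Count differing positions: . ^ ^ ^ . ^ = 4 differences

4


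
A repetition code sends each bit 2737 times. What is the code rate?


Rate = k/n = 1/2737

1/2737


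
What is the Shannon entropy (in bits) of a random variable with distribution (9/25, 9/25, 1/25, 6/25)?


H = -sum(p_i * log2(p_i)). Terms: -(9/25)*log2(9/25) = 0.530615; -(9/25)*log2(9/25) = 0.530615; -(1/25)*log2(1/25) = 0.185754; -(6/25)*log2(6/25) = 0.494134. H = 0.530615 + 0.530615 + 0.185754 + 0.494134 = 1.7411

1.7411 bits


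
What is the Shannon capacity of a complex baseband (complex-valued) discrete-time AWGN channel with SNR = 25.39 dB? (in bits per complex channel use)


SNR_linear = 10^(25.39/10) = 345.9394; C = log2(1 + SNR_linear) = log2(1 + 345.9394) = 8.4385

8.4385 bits/channel use


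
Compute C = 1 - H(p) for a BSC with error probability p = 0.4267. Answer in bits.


H(p) = -p*log2(p) - (1-p)*log2(1-p) = -0.4267*log2(0.4267) - 0.5733*log2(0.5733) = 0.524289 + 0.460152 = 0.9844. C = 1 - H(p) = 1 - 0.9844 = 0.0156

0.0156 bits


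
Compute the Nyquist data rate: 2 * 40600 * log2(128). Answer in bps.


Rate = 2 * B * log2(M) = 2 * 40600 * 7.0 = 568400.0

568400.0 bps


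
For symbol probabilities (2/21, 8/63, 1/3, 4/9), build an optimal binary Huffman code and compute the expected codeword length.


Huffman construction (repeatedly merge the two least-probable nodes; each merge adds 1 bit to every symbol beneath it): 2/21 + 8/63 = 2/9; 2/9 + 1/3 = 5/9; 4/9 + 5/9 = 1. Resulting codeword lengths (in the order the probabilities were given): (3, 3, 2, 1). L_avg = sum(p_i * l_i) = 2/21*3 + 8/63*3 + 1/3*2 + 4/9*1 = 16/9 = 1.7778

1.7778 bits


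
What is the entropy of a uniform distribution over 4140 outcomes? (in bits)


H = log2(n) = log2(4140) = 12.0154

12.0154 bits


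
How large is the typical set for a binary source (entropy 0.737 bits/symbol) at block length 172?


log2|A_typical| = nH = 172 * 0.737 = 126.764, so |A_typical| ~ 2^126.764 = 1.445e+38

1.445e+38


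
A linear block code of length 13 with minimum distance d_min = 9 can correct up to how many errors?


Correction capability = floor((d-1)/2) = floor((9-1)/2) = 4

4 errors


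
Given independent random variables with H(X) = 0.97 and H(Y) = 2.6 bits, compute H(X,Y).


For independent variables, H(X,Y) = H(X) + H(Y) = 0.97 + 2.6 = 3.57

3.57 bits


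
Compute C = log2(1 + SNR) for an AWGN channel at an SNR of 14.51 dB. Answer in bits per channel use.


SNR_linear = 10^(14.51/10) = 28.2488; C = log2(1 + SNR_linear) = log2(1 + 28.2488) = 4.8703

4.8703 bits/channel use


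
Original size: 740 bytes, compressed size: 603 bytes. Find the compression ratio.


Ratio = original / compressed = 740 / 603 = 1.2272

1.2272


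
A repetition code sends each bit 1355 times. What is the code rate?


Rate = k/n = 1/1355

1/1355


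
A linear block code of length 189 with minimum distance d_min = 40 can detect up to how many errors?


Detection capability = d_min - 1 = 40 - 1 = 39

39 errors


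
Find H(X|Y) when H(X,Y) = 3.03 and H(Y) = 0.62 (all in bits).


H(X|Y) = H(X,Y) - H(Y) = 3.03 - 0.62 = 2.41

2.41 bits


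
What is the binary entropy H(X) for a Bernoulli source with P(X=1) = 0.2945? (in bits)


H = -p*log2(p) - (1-p)*log2(1-p). -0.2945*log2(0.2945) = 0.519398; -0.7055*log2(0.7055) = 0.355065. H = 0.519398 + 0.355065 = 0.8745

0.8745 bits


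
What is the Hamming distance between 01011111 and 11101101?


Count differing positions: ^ . ^ ^ . . ^ . = 4 differences

4


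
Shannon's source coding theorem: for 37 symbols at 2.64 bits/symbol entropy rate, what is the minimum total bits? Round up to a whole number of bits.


Minimum bits >= n * H = 37 * 2.64 = 97.68, rounded up to a whole number of bits = 98

98 bits


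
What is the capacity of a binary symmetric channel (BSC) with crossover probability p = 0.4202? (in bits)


H(p) = -p*log2(p) - (1-p)*log2(1-p) = -0.4202*log2(0.4202) - 0.5798*log2(0.5798) = 0.525608 + 0.455939 = 0.9815. C = 1 - H(p) = 1 - 0.9815 = 0.0185

0.0185 bits


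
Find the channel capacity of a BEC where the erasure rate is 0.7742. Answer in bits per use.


C = 1 - epsilon = 1 - 0.7742 = 0.2258

0.2258 bits


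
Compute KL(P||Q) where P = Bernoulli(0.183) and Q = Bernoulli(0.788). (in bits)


KL = p*log2(p/q) + (1-p)*log2((1-p)/(1-q)) = 0.183*log2(0.183/0.788) + 0.817*log2(0.817/0.212) = 1.2046

1.2046 bits


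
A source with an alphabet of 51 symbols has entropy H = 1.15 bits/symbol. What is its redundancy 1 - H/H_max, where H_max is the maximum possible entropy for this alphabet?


H_max = log2(K) = log2(51) = 5.6724 bits/symbol. Redundancy = 1 - H/H_max = 1 - 1.15/5.6724 = 1 - 0.2027 = 0.7973

0.7973


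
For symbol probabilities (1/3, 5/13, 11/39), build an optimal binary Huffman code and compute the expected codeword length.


Huffman construction (repeatedly merge the two least-probable nodes; each merge adds 1 bit to every symbol beneath it): 11/39 + 1/3 = 8/13; 5/13 + 8/13 = 1. Resulting codeword lengths (in the order the probabilities were given): (2, 1, 2). L_avg = sum(p_i * l_i) = 1/3*2 + 5/13*1 + 11/39*2 = 21/13 = 1.6154

1.6154 bits


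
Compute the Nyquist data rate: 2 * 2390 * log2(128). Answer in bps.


Rate = 2 * B * log2(M) = 2 * 2390 * 7.0 = 33460.0

33460.0 bps


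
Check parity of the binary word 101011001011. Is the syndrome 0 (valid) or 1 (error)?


Syndrome = XOR of all bits = 1 XOR 0 XOR 1 XOR 0 XOR 1 XOR 1 XOR 0 XOR 0 XOR 1 XOR 0 XOR 1 XOR 1 = 1

1


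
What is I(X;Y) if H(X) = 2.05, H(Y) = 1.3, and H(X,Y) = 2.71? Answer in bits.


I(X;Y) = H(X) + H(Y) - H(X,Y) = 2.05 + 1.3 - 2.71 = 0.64

0.64 bits


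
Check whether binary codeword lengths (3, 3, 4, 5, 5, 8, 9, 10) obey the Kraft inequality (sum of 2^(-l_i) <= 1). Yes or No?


Kraft sum = sum(2^(-l_i)) = 0.3818, need <= 1. Result: satisfied (a binary prefix-free code with these lengths exists)

Yes


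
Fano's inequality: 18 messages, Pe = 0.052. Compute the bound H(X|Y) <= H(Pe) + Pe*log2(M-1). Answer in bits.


H(Pe) = -Pe*log2(Pe) - (1-Pe)*log2(1-Pe) = -0.052*log2(0.052) - 0.948*log2(0.948) = 0.221798 + 0.073035 = 0.2948. Pe*log2(M-1) = 0.052*log2(17) = 0.212548. Bound = H(Pe) + Pe*log2(M-1) = 0.221798 + 0.073035 + 0.212548 = 0.5074

0.5074 bits


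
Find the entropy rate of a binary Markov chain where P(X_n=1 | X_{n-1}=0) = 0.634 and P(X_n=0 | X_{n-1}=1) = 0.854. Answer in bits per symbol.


Stationary distribution: pi_0 = p10/(p01+p10) = 0.5739, pi_1 = 0.4261. Entropy rate H' = pi_0*H(p01) + pi_1*H(p10) = 0.5739*0.9476 + 0.4261*0.5997 = 0.7994

0.7994 bits/symbol


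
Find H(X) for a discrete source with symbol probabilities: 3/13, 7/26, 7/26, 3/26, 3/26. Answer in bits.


H = -sum(p_i * log2(p_i)). Terms: -(3/13)*log2(3/13) = 0.488187; -(7/26)*log2(7/26) = 0.509677; -(7/26)*log2(7/26) = 0.509677; -(3/26)*log2(3/26) = 0.359478; -(3/26)*log2(3/26) = 0.359478. H = 0.488187 + 0.509677 + 0.509677 + 0.359478 + 0.359478 = 2.2265

2.2265 bits


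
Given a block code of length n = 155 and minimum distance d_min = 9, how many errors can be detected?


Detection capability = d_min - 1 = 9 - 1 = 8

8 errors


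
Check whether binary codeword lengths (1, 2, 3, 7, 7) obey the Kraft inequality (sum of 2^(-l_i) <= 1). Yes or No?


Kraft sum = sum(2^(-l_i)) = 0.8906, need <= 1. Result: satisfied (a binary prefix-free code with these lengths exists)

Yes


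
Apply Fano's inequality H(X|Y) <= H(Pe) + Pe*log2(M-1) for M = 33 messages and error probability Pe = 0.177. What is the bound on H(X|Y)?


H(Pe) = -Pe*log2(Pe) - (1-Pe)*log2(1-Pe) = -0.177*log2(0.177) - 0.823*log2(0.823) = 0.442178 + 0.231292 = 0.6735. Pe*log2(M-1) = 0.177*log2(32) = 0.885000. Bound = H(Pe) + Pe*log2(M-1) = 0.442178 + 0.231292 + 0.885000 = 1.5585

1.5585 bits


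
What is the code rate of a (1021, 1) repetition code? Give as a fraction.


Rate = k/n = 1/1021

1/1021


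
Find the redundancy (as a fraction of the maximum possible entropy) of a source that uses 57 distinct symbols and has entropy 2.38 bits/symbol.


H_max = log2(K) = log2(57) = 5.8329 bits/symbol. Redundancy = 1 - H/H_max = 1 - 2.38/5.8329 = 1 - 0.408 = 0.592

0.592


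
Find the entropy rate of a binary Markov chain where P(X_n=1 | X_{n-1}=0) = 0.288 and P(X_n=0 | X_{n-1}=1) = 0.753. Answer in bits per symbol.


Stationary distribution: pi_0 = p10/(p01+p10) = 0.7233, pi_1 = 0.2767. Entropy rate H' = pi_0*H(p01) + pi_1*H(p10) = 0.7233*0.8661 + 0.2767*0.8065 = 0.8496

0.8496 bits/symbol


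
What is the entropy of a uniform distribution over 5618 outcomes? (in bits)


H = log2(n) = log2(5618) = 12.4558

12.4558 bits


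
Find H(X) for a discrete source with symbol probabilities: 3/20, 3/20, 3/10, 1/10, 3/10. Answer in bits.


H = -sum(p_i * log2(p_i)). Terms: -(3/20)*log2(3/20) = 0.410545; -(3/20)*log2(3/20) = 0.410545; -(3/10)*log2(3/10) = 0.521090; -(1/10)*log2(1/10) = 0.332193; -(3/10)*log2(3/10) = 0.521090. H = 0.410545 + 0.410545 + 0.521090 + 0.332193 + 0.521090 = 2.1955

2.1955 bits


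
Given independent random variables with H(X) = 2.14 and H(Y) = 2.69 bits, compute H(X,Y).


For independent variables, H(X,Y) = H(X) + H(Y) = 2.14 + 2.69 = 4.83

4.83 bits


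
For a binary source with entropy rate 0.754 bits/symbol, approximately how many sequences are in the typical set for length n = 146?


log2|A_typical| = nH = 146 * 0.754 = 110.084, so |A_typical| ~ 2^110.084 = 1.376e+33

1.376e+33


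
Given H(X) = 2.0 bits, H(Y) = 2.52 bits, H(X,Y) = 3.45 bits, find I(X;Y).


I(X;Y) = H(X) + H(Y) - H(X,Y) = 2.0 + 2.52 - 3.45 = 1.07

1.07 bits


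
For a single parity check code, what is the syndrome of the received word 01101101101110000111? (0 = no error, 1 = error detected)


Syndrome = XOR of all bits = 0 XOR 1 XOR 1 XOR 0 XOR 1 XOR 1 XOR 0 XOR 1 XOR 1 XOR 0 XOR 1 XOR 1 XOR 1 XOR 0 XOR 0 XOR 0 XOR 0 XOR 1 XOR 1 XOR 1 = 0

0


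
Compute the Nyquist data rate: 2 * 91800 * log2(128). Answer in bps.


Rate = 2 * B * log2(M) = 2 * 91800 * 7.0 = 1285200.0

1285200.0 bps


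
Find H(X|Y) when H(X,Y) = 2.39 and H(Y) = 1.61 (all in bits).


H(X|Y) = H(X,Y) - H(Y) = 2.39 - 1.61 = 0.78

0.78 bits


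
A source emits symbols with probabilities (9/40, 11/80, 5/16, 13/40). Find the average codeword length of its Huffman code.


Huffman construction (repeatedly merge the two least-probable nodes; each merge adds 1 bit to every symbol beneath it): 11/80 + 9/40 = 29/80; 5/16 + 13/40 = 51/80; 29/80 + 51/80 = 1. Resulting codeword lengths (in the order the probabilities were given): (2, 2, 2, 2). L_avg = sum(p_i * l_i) = 9/40*2 + 11/80*2 + 5/16*2 + 13/40*2 = 2

2.0 bits


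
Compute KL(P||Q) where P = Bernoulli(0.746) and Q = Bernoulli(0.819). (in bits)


KL = p*log2(p/q) + (1-p)*log2((1-p)/(1-q)) = 0.746*log2(0.746/0.819) + 0.254*log2(0.254/0.181) = 0.0237

0.0237 bits


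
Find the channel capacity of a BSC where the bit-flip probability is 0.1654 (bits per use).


H(p) = -p*log2(p) - (1-p)*log2(1-p) = -0.1654*log2(0.1654) - 0.8346*log2(0.8346) = 0.429373 + 0.217700 = 0.6471. C = 1 - H(p) = 1 - 0.6471 = 0.3529

0.3529 bits


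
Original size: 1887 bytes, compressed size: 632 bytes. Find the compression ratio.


Ratio = original / compressed = 1887 / 632 = 2.9858

2.9858


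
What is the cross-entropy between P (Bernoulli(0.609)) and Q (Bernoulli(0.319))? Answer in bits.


H(P,Q) = -p*log2(q) - (1-p)*log2(1-q). -0.609*log2(0.319) = 1.003858; -0.391*log2(0.681) = 0.216721. H(P,Q) = 1.003858 + 0.216721 = 1.2206

1.2206 bits


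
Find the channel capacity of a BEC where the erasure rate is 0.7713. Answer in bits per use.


C = 1 - epsilon = 1 - 0.7713 = 0.2287

0.2287 bits


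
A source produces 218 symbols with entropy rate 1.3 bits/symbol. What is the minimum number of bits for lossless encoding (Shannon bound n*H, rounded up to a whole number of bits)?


Minimum bits >= n * H = 218 * 1.3 = 283.4, rounded up to a whole number of bits = 284

284 bits


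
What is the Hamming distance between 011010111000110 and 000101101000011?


Count differing positions: . ^ ^ ^ ^ ^ . ^ . . . . ^ . ^ = 8 differences

8


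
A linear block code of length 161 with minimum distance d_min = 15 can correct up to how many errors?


Correction capability = floor((d-1)/2) = floor((15-1)/2) = 7

7 errors


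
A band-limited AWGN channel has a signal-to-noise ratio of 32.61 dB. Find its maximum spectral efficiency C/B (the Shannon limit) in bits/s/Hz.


SNR_linear = 10^(32.61/10) = 1823.8957; C/B = log2(1 + SNR_linear) = log2(1 + 1823.8957) = 10.8336

10.8336 bits/s/Hz


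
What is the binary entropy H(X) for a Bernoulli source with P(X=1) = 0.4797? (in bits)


H = -p*log2(p) - (1-p)*log2(1-p). -0.4797*log2(0.4797) = 0.508384; -0.5203*log2(0.5203) = 0.490427. H = 0.508384 + 0.490427 = 0.9988

0.9988 bits


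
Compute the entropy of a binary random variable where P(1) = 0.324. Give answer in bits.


H = -p*log2(p) - (1-p)*log2(1-p). -0.324*log2(0.324) = 0.526803; -0.676*log2(0.676) = 0.381876. H = 0.526803 + 0.381876 = 0.9087

0.9087 bits


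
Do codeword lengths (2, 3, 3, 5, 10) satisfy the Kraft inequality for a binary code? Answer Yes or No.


Kraft sum = sum(2^(-l_i)) = 0.5322, need <= 1. Result: satisfied (a binary prefix-free code with these lengths exists)

Yes


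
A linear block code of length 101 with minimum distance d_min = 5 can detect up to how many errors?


Detection capability = d_min - 1 = 5 - 1 = 4

4 errors


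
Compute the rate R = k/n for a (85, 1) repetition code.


Rate = k/n = 1/85

1/85


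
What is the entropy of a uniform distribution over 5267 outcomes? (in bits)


H = log2(n) = log2(5267) = 12.3628

12.3628 bits


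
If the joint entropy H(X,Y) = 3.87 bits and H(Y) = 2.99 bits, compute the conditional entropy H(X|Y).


H(X|Y) = H(X,Y) - H(Y) = 3.87 - 2.99 = 0.88

0.88 bits


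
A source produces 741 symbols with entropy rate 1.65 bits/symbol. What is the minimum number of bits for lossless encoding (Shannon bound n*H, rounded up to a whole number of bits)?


Minimum bits >= n * H = 741 * 1.65 = 1222.65, rounded up to a whole number of bits = 1223

1223 bits


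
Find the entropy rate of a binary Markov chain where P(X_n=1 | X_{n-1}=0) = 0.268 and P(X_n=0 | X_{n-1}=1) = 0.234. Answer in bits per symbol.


Stationary distribution: pi_0 = p10/(p01+p10) = 0.4661, pi_1 = 0.5339. Entropy rate H' = pi_0*H(p01) + pi_1*H(p10) = 0.4661*0.8386 + 0.5339*0.7849 = 0.8099

0.8099 bits/symbol


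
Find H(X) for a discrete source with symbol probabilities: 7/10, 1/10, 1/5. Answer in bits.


H = -sum(p_i * log2(p_i)). Terms: -(7/10)*log2(7/10) = 0.360201; -(1/10)*log2(1/10) = 0.332193; -(1/5)*log2(1/5) = 0.464386. H = 0.360201 + 0.332193 + 0.464386 = 1.1568

1.1568 bits


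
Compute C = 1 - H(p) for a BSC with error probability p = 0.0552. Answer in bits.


H(p) = -p*log2(p) - (1-p)*log2(1-p) = -0.0552*log2(0.0552) - 0.9448*log2(0.9448) = 0.230691 + 0.077397 = 0.3081. C = 1 - H(p) = 1 - 0.3081 = 0.6919

0.6919 bits


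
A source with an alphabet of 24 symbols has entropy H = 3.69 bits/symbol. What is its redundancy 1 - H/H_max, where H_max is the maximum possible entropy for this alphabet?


H_max = log2(K) = log2(24) = 4.585 bits/symbol. Redundancy = 1 - H/H_max = 1 - 3.69/4.585 = 1 - 0.8048 = 0.1952

0.1952


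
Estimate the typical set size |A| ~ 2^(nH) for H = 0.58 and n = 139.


log2|A_typical| = nH = 139 * 0.58 = 80.62, so |A_typical| ~ 2^80.62 = 1.858e+24

1.858e+24


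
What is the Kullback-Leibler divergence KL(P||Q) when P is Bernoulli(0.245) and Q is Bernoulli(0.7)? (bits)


KL = p*log2(p/q) + (1-p)*log2((1-p)/(1-q)) = 0.245*log2(0.245/0.7) + 0.755*log2(0.755/0.3) = 0.6342

0.6342 bits


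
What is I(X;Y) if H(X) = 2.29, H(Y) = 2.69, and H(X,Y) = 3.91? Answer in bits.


I(X;Y) = H(X) + H(Y) - H(X,Y) = 2.29 + 2.69 - 3.91 = 1.07

1.07 bits


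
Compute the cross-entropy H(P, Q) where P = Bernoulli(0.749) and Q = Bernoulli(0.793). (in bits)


H(P,Q) = -p*log2(q) - (1-p)*log2(1-q). -0.749*log2(0.793) = 0.250621; -0.251*log2(0.207) = 0.570347. H(P,Q) = 0.250621 + 0.570347 = 0.821

0.821 bits


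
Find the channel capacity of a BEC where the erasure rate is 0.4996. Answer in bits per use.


C = 1 - epsilon = 1 - 0.4996 = 0.5004

0.5004 bits


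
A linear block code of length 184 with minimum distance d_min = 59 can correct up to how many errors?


Correction capability = floor((d-1)/2) = floor((59-1)/2) = 29

29 errors


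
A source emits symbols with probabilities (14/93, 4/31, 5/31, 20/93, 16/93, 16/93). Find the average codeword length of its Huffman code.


Huffman construction (repeatedly merge the two least-probable nodes; each merge adds 1 bit to every symbol beneath it): 4/31 + 14/93 = 26/93; 5/31 + 16/93 = 1/3; 16/93 + 20/93 = 12/31; 26/93 + 1/3 = 19/31; 12/31 + 19/31 = 1. Resulting codeword lengths (in the order the probabilities were given): (3, 3, 3, 2, 3, 2). L_avg = sum(p_i * l_i) = 14/93*3 + 4/31*3 + 5/31*3 + 20/93*2 + 16/93*3 + 16/93*2 = 81/31 = 2.6129

2.6129 bits


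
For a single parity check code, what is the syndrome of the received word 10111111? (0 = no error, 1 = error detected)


Syndrome = XOR of all bits = 1 XOR 0 XOR 1 XOR 1 XOR 1 XOR 1 XOR 1 XOR 1 = 1

1


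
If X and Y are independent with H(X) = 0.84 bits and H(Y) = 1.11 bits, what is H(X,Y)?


For independent variables, H(X,Y) = H(X) + H(Y) = 0.84 + 1.11 = 1.95

1.95 bits


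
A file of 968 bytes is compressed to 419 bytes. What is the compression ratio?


Ratio = original / compressed = 968 / 419 = 2.3103

2.3103


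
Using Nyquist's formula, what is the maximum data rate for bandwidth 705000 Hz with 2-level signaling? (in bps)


Rate = 2 * B * log2(M) = 2 * 705000 * 1.0 = 1410000.0

1410000.0 bps


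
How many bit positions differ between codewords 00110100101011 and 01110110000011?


Count differing positions: . ^ . . . . ^ . ^ . ^ . . . = 4 differences

4


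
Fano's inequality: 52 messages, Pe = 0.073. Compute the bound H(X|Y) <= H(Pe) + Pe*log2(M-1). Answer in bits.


H(Pe) = -Pe*log2(Pe) - (1-Pe)*log2(1-Pe) = -0.073*log2(0.073) - 0.927*log2(0.927) = 0.275645 + 0.101376 = 0.377. Pe*log2(M-1) = 0.073*log2(51) = 0.414087. Bound = H(Pe) + Pe*log2(M-1) = 0.275645 + 0.101376 + 0.414087 = 0.7911

0.7911 bits


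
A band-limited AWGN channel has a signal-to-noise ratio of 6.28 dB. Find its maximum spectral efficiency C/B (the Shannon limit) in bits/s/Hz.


SNR_linear = 10^(6.28/10) = 4.2462; C/B = log2(1 + SNR_linear) = log2(1 + 4.2462) = 2.3913

2.3913 bits/s/Hz


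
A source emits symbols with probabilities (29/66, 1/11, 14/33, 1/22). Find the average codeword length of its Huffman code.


Huffman construction (repeatedly merge the two least-probable nodes; each merge adds 1 bit to every symbol beneath it): 1/22 + 1/11 = 3/22; 3/22 + 14/33 = 37/66; 29/66 + 37/66 = 1. Resulting codeword lengths (in the order the probabilities were given): (1, 3, 2, 3). L_avg = sum(p_i * l_i) = 29/66*1 + 1/11*3 + 14/33*2 + 1/22*3 = 56/33 = 1.697

1.697 bits


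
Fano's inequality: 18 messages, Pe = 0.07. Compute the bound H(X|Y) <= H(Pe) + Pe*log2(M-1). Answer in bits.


H(Pe) = -Pe*log2(Pe) - (1-Pe)*log2(1-Pe) = -0.07*log2(0.07) - 0.93*log2(0.93) = 0.268555 + 0.097369 = 0.3659. Pe*log2(M-1) = 0.07*log2(17) = 0.286122. Bound = H(Pe) + Pe*log2(M-1) = 0.268555 + 0.097369 + 0.286122 = 0.652

0.652 bits


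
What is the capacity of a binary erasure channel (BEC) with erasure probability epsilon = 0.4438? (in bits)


C = 1 - epsilon = 1 - 0.4438 = 0.5562

0.5562 bits


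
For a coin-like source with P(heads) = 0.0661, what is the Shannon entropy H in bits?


H = -p*log2(p) - (1-p)*log2(1-p). -0.0661*log2(0.0661) = 0.259060; -0.9339*log2(0.9339) = 0.092139. H = 0.259060 + 0.092139 = 0.3512

0.3512 bits


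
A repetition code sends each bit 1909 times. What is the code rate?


Rate = k/n = 1/1909

1/1909


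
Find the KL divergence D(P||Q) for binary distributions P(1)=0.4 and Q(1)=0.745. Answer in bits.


KL = p*log2(p/q) + (1-p)*log2((1-p)/(1-q)) = 0.4*log2(0.4/0.745) + 0.6*log2(0.6/0.255) = 0.3818

0.3818 bits


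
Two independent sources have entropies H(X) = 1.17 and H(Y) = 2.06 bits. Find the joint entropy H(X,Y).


For independent variables, H(X,Y) = H(X) + H(Y) = 1.17 + 2.06 = 3.23

3.23 bits


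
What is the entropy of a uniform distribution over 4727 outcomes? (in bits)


H = log2(n) = log2(4727) = 12.2067

12.2067 bits


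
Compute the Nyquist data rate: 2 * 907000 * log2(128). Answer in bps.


Rate = 2 * B * log2(M) = 2 * 907000 * 7.0 = 12698000.0

12698000.0 bps


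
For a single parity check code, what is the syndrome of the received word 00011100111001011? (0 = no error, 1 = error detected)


Syndrome = XOR of all bits = 0 XOR 0 XOR 0 XOR 1 XOR 1 XOR 1 XOR 0 XOR 0 XOR 1 XOR 1 XOR 1 XOR 0 XOR 0 XOR 1 XOR 0 XOR 1 XOR 1 = 1

1


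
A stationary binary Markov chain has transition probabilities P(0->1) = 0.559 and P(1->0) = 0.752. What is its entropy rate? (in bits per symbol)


Stationary distribution: pi_0 = p10/(p01+p10) = 0.5736, pi_1 = 0.4264. Entropy rate H' = pi_0*H(p01) + pi_1*H(p10) = 0.5736*0.9899 + 0.4264*0.8081 = 0.9124

0.9124 bits/symbol


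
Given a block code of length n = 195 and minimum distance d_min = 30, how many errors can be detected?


Detection capability = d_min - 1 = 30 - 1 = 29

29 errors


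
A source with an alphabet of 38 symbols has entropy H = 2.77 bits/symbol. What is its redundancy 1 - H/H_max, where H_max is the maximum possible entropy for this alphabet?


H_max = log2(K) = log2(38) = 5.2479 bits/symbol. Redundancy = 1 - H/H_max = 1 - 2.77/5.2479 = 1 - 0.5278 = 0.4722

0.4722


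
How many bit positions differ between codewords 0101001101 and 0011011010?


Count differing positions: . ^ ^ . . ^ . ^ ^ ^ = 6 differences

6


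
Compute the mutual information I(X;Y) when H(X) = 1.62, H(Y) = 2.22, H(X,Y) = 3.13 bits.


I(X;Y) = H(X) + H(Y) - H(X,Y) = 1.62 + 2.22 - 3.13 = 0.71

0.71 bits


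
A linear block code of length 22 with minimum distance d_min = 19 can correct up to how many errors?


Correction capability = floor((d-1)/2) = floor((19-1)/2) = 9

9 errors


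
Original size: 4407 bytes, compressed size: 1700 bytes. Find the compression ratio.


Ratio = original / compressed = 4407 / 1700 = 2.5924

2.5924
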